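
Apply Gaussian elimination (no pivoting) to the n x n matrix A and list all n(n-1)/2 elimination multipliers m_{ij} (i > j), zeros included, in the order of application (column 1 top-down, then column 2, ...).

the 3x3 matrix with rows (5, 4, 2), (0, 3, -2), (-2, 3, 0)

multipliers: 0, -2/5, 23/15

Forward elimination:
R2: entry in column 1 is already 0 -> m_{21} = 0 (no row operation needed)
R3 <- R3 - (-2/5)*R1:  [    0  23/5   4/5 ]
R3 <- R3 - (23/15)*R2:  [     0      0  58/15 ]
Multipliers (in order of application): m_{21} = 0, m_{31} = -2/5, m_{32} = 23/15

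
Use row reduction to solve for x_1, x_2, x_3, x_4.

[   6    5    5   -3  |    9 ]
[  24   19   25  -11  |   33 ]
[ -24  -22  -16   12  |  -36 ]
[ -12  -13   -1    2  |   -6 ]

(0, 0, 0, -3)

Forward elimination on [A|b]:
R2 <- R2 - (4)*R1:  [  0  -1   5   1  -3 ]
R3 <- R3 - (-4)*R1:  [  0  -2   4   0   0 ]
R4 <- R4 - (-2)*R1:  [  0  -3   9  -4  12 ]
R3 <- R3 - (2)*R2:  [  0   0  -6  -2   6 ]
R4 <- R4 - (3)*R2:  [  0   0  -6  -7  21 ]
R4 <- R4 - (1)*R3:  [  0   0   0  -5  15 ]
Row echelon form:
[ 6   5   5  -3  |   9 ]
[ 0  -1   5   1  |  -3 ]
[ 0   0  -6  -2  |   6 ]
[ 0   0   0  -5  |  15 ]
Back-substitution:
x_4 = (15) / -5 = -3
x_3 = (6 - (-2)*(-3)) / -6 = 0
x_2 = (-3 - (5)*(0) - (1)*(-3)) / -1 = 0
x_1 = (9 - (5)*(0) - (5)*(0) - (-3)*(-3)) / 6 = 0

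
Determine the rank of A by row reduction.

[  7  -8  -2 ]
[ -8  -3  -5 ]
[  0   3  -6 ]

Row reduction:
R2 <- R2 - (-8/7)*R1:  [     0  -85/7  -51/7 ]
R3 <- R3 - (-21/85)*R2:  [     0      0  -39/5 ]
Row echelon form:
[ 7     -8     -2 ]
[ 0  -85/7  -51/7 ]
[ 0      0  -39/5 ]
Nonzero rows / pivot columns: 3

rank(A) = 3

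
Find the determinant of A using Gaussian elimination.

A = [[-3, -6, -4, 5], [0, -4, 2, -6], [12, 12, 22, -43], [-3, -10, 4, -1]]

det(A) = 360

Forward elimination:
R3 <- R3 - (-4)*R1:  [   0  -12    6  -23 ]
R4 <- R4 - (1)*R1:  [  0  -4   8  -6 ]
R3 <- R3 - (3)*R2:  [  0   0   0  -5 ]
R4 <- R4 - (1)*R2:  [ 0  0  6  0 ]
R3 <-> R4   (pivot in column 3 was zero)
[ -3  -6  -4   5 ]
[  0  -4   2  -6 ]
[  0   0   6   0 ]
[  0   0   0  -5 ]
Upper-triangular form:
[ -3  -6  -4   5 ]
[  0  -4   2  -6 ]
[  0   0   6   0 ]
[  0   0   0  -5 ]
det(A) = (-1)^1 * (-3) * (-4) * (6) * (-5) = 360  (1 row swap -> sign -1)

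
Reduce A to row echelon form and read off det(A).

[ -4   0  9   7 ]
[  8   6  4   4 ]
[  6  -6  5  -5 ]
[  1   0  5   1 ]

Forward elimination:
R2 <- R2 - (-2)*R1:  [  0   6  22  18 ]
R3 <- R3 - (-3/2)*R1:  [    0    -6  37/2  11/2 ]
R4 <- R4 - (-1/4)*R1:  [    0     0  29/4  11/4 ]
R3 <- R3 - (-1)*R2:  [    0     0  81/2  47/2 ]
R4 <- R4 - (29/162)*R3:  [       0        0        0  -118/81 ]
Upper-triangular form:
[ -4  0     9        7 ]
[  0  6    22       18 ]
[  0  0  81/2     47/2 ]
[  0  0     0  -118/81 ]
det(A) = (-1)^0 * (-4) * (6) * (81/2) * (-118/81) = 1416  (0 row swaps -> sign +1)

det(A) = 1416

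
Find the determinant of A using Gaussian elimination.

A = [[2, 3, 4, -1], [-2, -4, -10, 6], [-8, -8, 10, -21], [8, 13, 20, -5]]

det(A) = 4

Forward elimination:
R2 <- R2 - (-1)*R1:  [  0  -1  -6   5 ]
R3 <- R3 - (-4)*R1:  [   0    4   26  -25 ]
R4 <- R4 - (4)*R1:  [  0   1   4  -1 ]
R3 <- R3 - (-4)*R2:  [  0   0   2  -5 ]
R4 <- R4 - (-1)*R2:  [  0   0  -2   4 ]
R4 <- R4 - (-1)*R3:  [  0   0   0  -1 ]
Upper-triangular form:
[ 2   3   4  -1 ]
[ 0  -1  -6   5 ]
[ 0   0   2  -5 ]
[ 0   0   0  -1 ]
det(A) = (-1)^0 * (2) * (-1) * (2) * (-1) = 4  (0 row swaps -> sign +1)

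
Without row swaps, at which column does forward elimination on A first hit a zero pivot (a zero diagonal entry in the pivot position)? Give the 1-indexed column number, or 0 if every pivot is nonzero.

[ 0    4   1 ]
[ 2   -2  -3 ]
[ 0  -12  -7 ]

first zero-pivot column = 1

Naive forward elimination:
Pivot entry (1,1) is zero but row 2 has 2 in column 1 -> naive elimination stops; a row interchange (e.g. R1 <-> R2) would be required here.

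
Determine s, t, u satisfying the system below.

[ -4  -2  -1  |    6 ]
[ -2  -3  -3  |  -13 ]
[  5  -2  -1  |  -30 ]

Forward elimination on [A|b]:
R2 <- R2 - (1/2)*R1:  [    0    -2  -5/2   -16 ]
R3 <- R3 - (-5/4)*R1:  [     0   -9/2   -9/4  -45/2 ]
R3 <- R3 - (9/4)*R2:  [    0     0  27/8  27/2 ]
Row echelon form:
[ -4  -2    -1  |     6 ]
[  0  -2  -5/2  |   -16 ]
[  0   0  27/8  |  27/2 ]
Back-substitution:
u = (27/2) / (27/8) = 4
t = (-16 - (-5/2)*(4)) / -2 = 3
s = (6 - (-2)*(3) - (-1)*(4)) / -4 = -4

(-4, 3, 4)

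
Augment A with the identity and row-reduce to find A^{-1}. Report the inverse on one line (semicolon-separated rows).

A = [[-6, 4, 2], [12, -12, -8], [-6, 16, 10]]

inverse = [-1/12 1/12 1/12; 3/4 1/2 1/4; -5/4 -3/4 -1/4]

Gauss-Jordan on [A | I]:
R1 <- (1/-6)*R1:  [    1  -2/3  -1/3  |  -1/6     0     0 ]
R2 <- R2 - (12)*R1:  [  0  -4  -4  |   2   1   0 ]
R3 <- R3 - (-6)*R1:  [  0  12   8  |  -1   0   1 ]
R2 <- (1/-4)*R2:  [    0     1     1  |  -1/2  -1/4     0 ]
R1 <- R1 - (-2/3)*R2:  [    1     0   1/3  |  -1/2  -1/6     0 ]
R3 <- R3 - (12)*R2:  [  0   0  -4  |   5   3   1 ]
R3 <- (1/-4)*R3:  [    0     0     1  |  -5/4  -3/4  -1/4 ]
R1 <- R1 - (1/3)*R3:  [     1      0      0  |  -1/12   1/12   1/12 ]
R2 <- R2 - (1)*R3:  [   0    1    0  |  3/4  1/2  1/4 ]
Right block of [I | A^{-1}] is the inverse:
[ -1/12  1/12  1/12 ]
[   3/4   1/2   1/4 ]
[  -5/4  -3/4  -1/4 ]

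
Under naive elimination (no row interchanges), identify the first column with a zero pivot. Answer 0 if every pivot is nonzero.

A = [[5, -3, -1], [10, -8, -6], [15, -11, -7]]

Naive forward elimination:
R2 <- R2 - (2)*R1:  [  0  -2  -4 ]
R3 <- R3 - (3)*R1:  [  0  -2  -4 ]
R3 <- R3 - (1)*R2:  [ 0  0  0 ]
Matrix at this point:
[ 5  -3  -1 ]
[ 0  -2  -4 ]
[ 0   0   0 ]
Pivot entry (3,3) in the last row is zero and there are no rows below to swap with -> zero pivot in column 3 (A is singular).

first zero-pivot column = 3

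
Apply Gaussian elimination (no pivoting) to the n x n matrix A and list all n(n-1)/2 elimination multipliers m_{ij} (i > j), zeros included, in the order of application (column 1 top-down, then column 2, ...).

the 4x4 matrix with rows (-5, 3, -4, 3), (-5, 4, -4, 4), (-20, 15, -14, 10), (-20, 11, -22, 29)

Forward elimination:
R2 <- R2 - (1)*R1:  [ 0  1  0  1 ]
R3 <- R3 - (4)*R1:  [  0   3   2  -2 ]
R4 <- R4 - (4)*R1:  [  0  -1  -6  17 ]
R3 <- R3 - (3)*R2:  [  0   0   2  -5 ]
R4 <- R4 - (-1)*R2:  [  0   0  -6  18 ]
R4 <- R4 - (-3)*R3:  [ 0  0  0  3 ]
Multipliers (in order of application): m_{21} = 1, m_{31} = 4, m_{41} = 4, m_{32} = 3, m_{42} = -1, m_{43} = -3

multipliers: 1, 4, 4, 3, -1, -3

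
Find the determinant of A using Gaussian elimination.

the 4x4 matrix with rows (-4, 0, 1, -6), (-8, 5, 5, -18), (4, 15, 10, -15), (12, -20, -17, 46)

det(A) = -40

Forward elimination:
R2 <- R2 - (2)*R1:  [  0   5   3  -6 ]
R3 <- R3 - (-1)*R1:  [   0   15   11  -21 ]
R4 <- R4 - (-3)*R1:  [   0  -20  -14   28 ]
R3 <- R3 - (3)*R2:  [  0   0   2  -3 ]
R4 <- R4 - (-4)*R2:  [  0   0  -2   4 ]
R4 <- R4 - (-1)*R3:  [ 0  0  0  1 ]
Upper-triangular form:
[ -4  0  1  -6 ]
[  0  5  3  -6 ]
[  0  0  2  -3 ]
[  0  0  0   1 ]
det(A) = (-1)^0 * (-4) * (5) * (2) * (1) = -40  (0 row swaps -> sign +1)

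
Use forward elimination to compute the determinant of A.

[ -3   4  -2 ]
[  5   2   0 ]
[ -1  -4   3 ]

Forward elimination:
R2 <- R2 - (-5/3)*R1:  [     0   26/3  -10/3 ]
R3 <- R3 - (1/3)*R1:  [     0  -16/3   11/3 ]
R3 <- R3 - (-8/13)*R2:  [     0      0  21/13 ]
Upper-triangular form:
[ -3     4     -2 ]
[  0  26/3  -10/3 ]
[  0     0  21/13 ]
det(A) = (-1)^0 * (-3) * (26/3) * (21/13) = -42  (0 row swaps -> sign +1)

det(A) = -42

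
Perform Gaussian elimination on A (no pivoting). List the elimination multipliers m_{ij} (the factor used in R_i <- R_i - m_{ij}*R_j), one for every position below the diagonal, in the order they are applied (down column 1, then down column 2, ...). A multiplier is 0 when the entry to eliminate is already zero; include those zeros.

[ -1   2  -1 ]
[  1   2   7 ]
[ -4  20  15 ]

Forward elimination:
R2 <- R2 - (-1)*R1:  [ 0  4  6 ]
R3 <- R3 - (4)*R1:  [  0  12  19 ]
R3 <- R3 - (3)*R2:  [ 0  0  1 ]
Multipliers (in order of application): m_{21} = -1, m_{31} = 4, m_{32} = 3

multipliers: -1, 4, 3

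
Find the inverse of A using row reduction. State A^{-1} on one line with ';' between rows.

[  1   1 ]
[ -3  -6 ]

Gauss-Jordan on [A | I]:
R2 <- R2 - (-3)*R1:  [  0  -3  |   3   1 ]
R2 <- (1/-3)*R2:  [    0     1  |    -1  -1/3 ]
R1 <- R1 - (1)*R2:  [   1    0  |    2  1/3 ]
Right block of [I | A^{-1}] is the inverse:
[  2   1/3 ]
[ -1  -1/3 ]

inverse = [2 1/3; -1 -1/3]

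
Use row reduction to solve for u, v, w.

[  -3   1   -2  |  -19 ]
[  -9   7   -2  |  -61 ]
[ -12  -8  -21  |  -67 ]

Forward elimination on [A|b]:
R2 <- R2 - (3)*R1:  [  0   4   4  -4 ]
R3 <- R3 - (4)*R1:  [   0  -12  -13    9 ]
R3 <- R3 - (-3)*R2:  [  0   0  -1  -3 ]
Row echelon form:
[ -3  1  -2  |  -19 ]
[  0  4   4  |   -4 ]
[  0  0  -1  |   -3 ]
Back-substitution:
w = (-3) / -1 = 3
v = (-4 - (4)*(3)) / 4 = -4
u = (-19 - (1)*(-4) - (-2)*(3)) / -3 = 3

(3, -4, 3)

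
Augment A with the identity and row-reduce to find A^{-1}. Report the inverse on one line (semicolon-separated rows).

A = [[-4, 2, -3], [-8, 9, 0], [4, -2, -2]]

inverse = [-9/50 1/10 27/100; -4/25 1/5 6/25; -1/5 0 -1/5]

Gauss-Jordan on [A | I]:
R1 <- (1/-4)*R1:  [    1  -1/2   3/4  |  -1/4     0     0 ]
R2 <- R2 - (-8)*R1:  [  0   5   6  |  -2   1   0 ]
R3 <- R3 - (4)*R1:  [  0   0  -5  |   1   0   1 ]
R2 <- (1/5)*R2:  [    0     1   6/5  |  -2/5   1/5     0 ]
R1 <- R1 - (-1/2)*R2:  [     1      0  27/20  |  -9/20   1/10      0 ]
R3 <- (1/-5)*R3:  [    0     0     1  |  -1/5     0  -1/5 ]
R1 <- R1 - (27/20)*R3:  [      1       0       0  |   -9/50    1/10  27/100 ]
R2 <- R2 - (6/5)*R3:  [     0      1      0  |  -4/25    1/5   6/25 ]
Right block of [I | A^{-1}] is the inverse:
[ -9/50  1/10  27/100 ]
[ -4/25   1/5    6/25 ]
[  -1/5     0    -1/5 ]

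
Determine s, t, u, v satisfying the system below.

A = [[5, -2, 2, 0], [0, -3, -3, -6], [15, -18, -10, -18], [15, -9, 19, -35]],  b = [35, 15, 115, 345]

(5, 0, 5, -5)

Forward elimination on [A|b]:
R3 <- R3 - (3)*R1:  [   0  -12  -16  -18   10 ]
R4 <- R4 - (3)*R1:  [   0   -3   13  -35  240 ]
R3 <- R3 - (4)*R2:  [   0    0   -4    6  -50 ]
R4 <- R4 - (1)*R2:  [   0    0   16  -29  225 ]
R4 <- R4 - (-4)*R3:  [  0   0   0  -5  25 ]
Row echelon form:
[ 5  -2   2   0  |   35 ]
[ 0  -3  -3  -6  |   15 ]
[ 0   0  -4   6  |  -50 ]
[ 0   0   0  -5  |   25 ]
Back-substitution:
v = (25) / -5 = -5
u = (-50 - (6)*(-5)) / -4 = 5
t = (15 - (-3)*(5) - (-6)*(-5)) / -3 = 0
s = (35 - (-2)*(0) - (2)*(5)) / 5 = 5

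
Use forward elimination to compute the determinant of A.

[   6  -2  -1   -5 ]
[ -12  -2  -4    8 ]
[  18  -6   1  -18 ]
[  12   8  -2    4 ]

Forward elimination:
R2 <- R2 - (-2)*R1:  [  0  -6  -6  -2 ]
R3 <- R3 - (3)*R1:  [  0   0   4  -3 ]
R4 <- R4 - (2)*R1:  [  0  12   0  14 ]
R4 <- R4 - (-2)*R2:  [   0    0  -12   10 ]
R4 <- R4 - (-3)*R3:  [ 0  0  0  1 ]
Upper-triangular form:
[ 6  -2  -1  -5 ]
[ 0  -6  -6  -2 ]
[ 0   0   4  -3 ]
[ 0   0   0   1 ]
det(A) = (-1)^0 * (6) * (-6) * (4) * (1) = -144  (0 row swaps -> sign +1)

det(A) = -144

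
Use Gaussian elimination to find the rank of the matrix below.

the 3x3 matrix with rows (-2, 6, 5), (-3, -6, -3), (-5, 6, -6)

rank(A) = 3

Row reduction:
R2 <- R2 - (3/2)*R1:  [     0    -15  -21/2 ]
R3 <- R3 - (5/2)*R1:  [     0     -9  -37/2 ]
R3 <- R3 - (3/5)*R2:  [     0      0  -61/5 ]
Row echelon form:
[ -2    6      5 ]
[  0  -15  -21/2 ]
[  0    0  -61/5 ]
Nonzero rows / pivot columns: 3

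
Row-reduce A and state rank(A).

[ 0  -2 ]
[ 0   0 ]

Row reduction:
Row echelon form:
[ 0  -2 ]
[ 0   0 ]
Nonzero rows / pivot columns: 1

rank(A) = 1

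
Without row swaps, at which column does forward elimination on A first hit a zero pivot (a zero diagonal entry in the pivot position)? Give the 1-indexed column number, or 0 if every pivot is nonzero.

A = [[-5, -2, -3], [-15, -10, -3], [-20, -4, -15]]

Naive forward elimination:
R2 <- R2 - (3)*R1:  [  0  -4   6 ]
R3 <- R3 - (4)*R1:  [  0   4  -3 ]
R3 <- R3 - (-1)*R2:  [ 0  0  3 ]
All pivots nonzero; naive elimination completes without hitting a zero pivot.

first zero-pivot column = 0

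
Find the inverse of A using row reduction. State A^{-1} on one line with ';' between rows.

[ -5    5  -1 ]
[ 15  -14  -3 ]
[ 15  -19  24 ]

Gauss-Jordan on [A | I]:
R1 <- (1/-5)*R1:  [    1    -1   1/5  |  -1/5     0     0 ]
R2 <- R2 - (15)*R1:  [  0   1  -6  |   3   1   0 ]
R3 <- R3 - (15)*R1:  [  0  -4  21  |   3   0   1 ]
R1 <- R1 - (-1)*R2:  [     1      0  -29/5  |   14/5      1      0 ]
R3 <- R3 - (-4)*R2:  [  0   0  -3  |  15   4   1 ]
R3 <- (1/-3)*R3:  [    0     0     1  |    -5  -4/3  -1/3 ]
R1 <- R1 - (-29/5)*R3:  [       1        0        0  |   -131/5  -101/15   -29/15 ]
R2 <- R2 - (-6)*R3:  [   0    1    0  |  -27   -7   -2 ]
Right block of [I | A^{-1}] is the inverse:
[ -131/5  -101/15  -29/15 ]
[    -27       -7      -2 ]
[     -5     -4/3    -1/3 ]

inverse = [-131/5 -101/15 -29/15; -27 -7 -2; -5 -4/3 -1/3]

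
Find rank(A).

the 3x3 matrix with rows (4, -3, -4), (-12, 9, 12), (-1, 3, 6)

Row reduction:
R2 <- R2 - (-3)*R1:  [ 0  0  0 ]
R3 <- R3 - (-1/4)*R1:  [   0  9/4    5 ]
R2 <-> R3   (pivot in column 2 was zero)
[ 4   -3  -4 ]
[ 0  9/4   5 ]
[ 0    0   0 ]
Row echelon form:
[ 4   -3  -4 ]
[ 0  9/4   5 ]
[ 0    0   0 ]
Nonzero rows / pivot columns: 2

rank(A) = 2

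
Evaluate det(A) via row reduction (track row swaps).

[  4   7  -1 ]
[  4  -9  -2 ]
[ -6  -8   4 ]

det(A) = -150

Forward elimination:
R2 <- R2 - (1)*R1:  [   0  -16   -1 ]
R3 <- R3 - (-3/2)*R1:  [   0  5/2  5/2 ]
R3 <- R3 - (-5/32)*R2:  [     0      0  75/32 ]
Upper-triangular form:
[ 4    7     -1 ]
[ 0  -16     -1 ]
[ 0    0  75/32 ]
det(A) = (-1)^0 * (4) * (-16) * (75/32) = -150  (0 row swaps -> sign +1)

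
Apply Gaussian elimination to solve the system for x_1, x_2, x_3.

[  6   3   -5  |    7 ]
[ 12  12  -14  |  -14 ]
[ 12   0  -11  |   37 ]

(4, -4, 1)

Forward elimination on [A|b]:
R2 <- R2 - (2)*R1:  [   0    6   -4  -28 ]
R3 <- R3 - (2)*R1:  [  0  -6  -1  23 ]
R3 <- R3 - (-1)*R2:  [  0   0  -5  -5 ]
Row echelon form:
[ 6  3  -5  |    7 ]
[ 0  6  -4  |  -28 ]
[ 0  0  -5  |   -5 ]
Back-substitution:
x_3 = (-5) / -5 = 1
x_2 = (-28 - (-4)*(1)) / 6 = -4
x_1 = (7 - (3)*(-4) - (-5)*(1)) / 6 = 4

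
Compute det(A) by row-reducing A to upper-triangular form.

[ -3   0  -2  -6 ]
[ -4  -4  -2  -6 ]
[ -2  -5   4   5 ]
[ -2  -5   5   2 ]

det(A) = -240

Forward elimination:
R2 <- R2 - (4/3)*R1:  [   0   -4  2/3    2 ]
R3 <- R3 - (2/3)*R1:  [    0    -5  16/3     9 ]
R4 <- R4 - (2/3)*R1:  [    0    -5  19/3     6 ]
R3 <- R3 - (5/4)*R2:  [    0     0   9/2  13/2 ]
R4 <- R4 - (5/4)*R2:  [    0     0  11/2   7/2 ]
R4 <- R4 - (11/9)*R3:  [     0      0      0  -40/9 ]
Upper-triangular form:
[ -3   0   -2     -6 ]
[  0  -4  2/3      2 ]
[  0   0  9/2   13/2 ]
[  0   0    0  -40/9 ]
det(A) = (-1)^0 * (-3) * (-4) * (9/2) * (-40/9) = -240  (0 row swaps -> sign +1)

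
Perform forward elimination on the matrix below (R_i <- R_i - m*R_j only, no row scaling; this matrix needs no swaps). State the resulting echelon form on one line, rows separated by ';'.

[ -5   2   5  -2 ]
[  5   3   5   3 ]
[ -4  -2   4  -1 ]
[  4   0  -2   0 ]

Forward elimination:
R2 <- R2 - (-1)*R1:  [  0   5  10   1 ]
R3 <- R3 - (4/5)*R1:  [     0  -18/5      0    3/5 ]
R4 <- R4 - (-4/5)*R1:  [    0   8/5     2  -8/5 ]
R3 <- R3 - (-18/25)*R2:  [     0      0   36/5  33/25 ]
R4 <- R4 - (8/25)*R2:  [      0       0    -6/5  -48/25 ]
R4 <- R4 - (-1/6)*R3:  [      0       0       0  -17/10 ]
Row echelon form:
[ -5  2     5      -2 ]
[  0  5    10       1 ]
[  0  0  36/5   33/25 ]
[  0  0     0  -17/10 ]

REF = [-5 2 5 -2; 0 5 10 1; 0 0 36/5 33/25; 0 0 0 -17/10]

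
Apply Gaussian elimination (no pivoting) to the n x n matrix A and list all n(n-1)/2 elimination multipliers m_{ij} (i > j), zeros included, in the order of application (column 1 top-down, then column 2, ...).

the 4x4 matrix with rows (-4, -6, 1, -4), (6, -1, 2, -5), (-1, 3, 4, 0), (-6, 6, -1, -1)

multipliers: -3/2, 1/4, 3/2, -9/20, -3/2, 110/213

Forward elimination:
R2 <- R2 - (-3/2)*R1:  [   0  -10  7/2  -11 ]
R3 <- R3 - (1/4)*R1:  [    0   9/2  15/4     1 ]
R4 <- R4 - (3/2)*R1:  [    0    15  -5/2     5 ]
R3 <- R3 - (-9/20)*R2:  [      0       0  213/40  -79/20 ]
R4 <- R4 - (-3/2)*R2:  [     0      0   11/4  -23/2 ]
R4 <- R4 - (110/213)*R3:  [         0          0          0  -2015/213 ]
Multipliers (in order of application): m_{21} = -3/2, m_{31} = 1/4, m_{41} = 3/2, m_{32} = -9/20, m_{42} = -3/2, m_{43} = 110/213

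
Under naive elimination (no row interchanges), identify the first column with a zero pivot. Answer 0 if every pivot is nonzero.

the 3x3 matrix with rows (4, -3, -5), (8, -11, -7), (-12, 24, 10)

Naive forward elimination:
R2 <- R2 - (2)*R1:  [  0  -5   3 ]
R3 <- R3 - (-3)*R1:  [  0  15  -5 ]
R3 <- R3 - (-3)*R2:  [ 0  0  4 ]
All pivots nonzero; naive elimination completes without hitting a zero pivot.

first zero-pivot column = 0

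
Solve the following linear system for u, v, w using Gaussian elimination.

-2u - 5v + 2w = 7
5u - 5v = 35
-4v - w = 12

Forward elimination on [A|b]:
R2 <- R2 - (-5/2)*R1:  [     0  -35/2      5  105/2 ]
R3 <- R3 - (8/35)*R2:  [     0      0  -15/7      0 ]
Row echelon form:
[ -2     -5      2  |      7 ]
[  0  -35/2      5  |  105/2 ]
[  0      0  -15/7  |      0 ]
Back-substitution:
w = (0) / (-15/7) = 0
v = (105/2 - (5)*(0)) / (-35/2) = -3
u = (7 - (-5)*(-3) - (2)*(0)) / -2 = 4

(4, -3, 0)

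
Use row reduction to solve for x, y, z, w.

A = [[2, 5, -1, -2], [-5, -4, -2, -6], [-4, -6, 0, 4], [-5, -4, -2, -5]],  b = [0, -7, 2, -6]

(-1, 1, 1, 1)

Forward elimination on [A|b]:
R2 <- R2 - (-5/2)*R1:  [    0  17/2  -9/2   -11    -7 ]
R3 <- R3 - (-2)*R1:  [  0   4  -2   0   2 ]
R4 <- R4 - (-5/2)*R1:  [    0  17/2  -9/2   -10    -6 ]
R3 <- R3 - (8/17)*R2:  [     0      0   2/17  88/17  90/17 ]
R4 <- R4 - (1)*R2:  [ 0  0  0  1  1 ]
Row echelon form:
[ 2     5    -1     -2  |      0 ]
[ 0  17/2  -9/2    -11  |     -7 ]
[ 0     0  2/17  88/17  |  90/17 ]
[ 0     0     0      1  |      1 ]
Back-substitution:
w = (1) / 1 = 1
z = (90/17 - (88/17)*(1)) / (2/17) = 1
y = (-7 - (-9/2)*(1) - (-11)*(1)) / (17/2) = 1
x = (0 - (5)*(1) - (-1)*(1) - (-2)*(1)) / 2 = -1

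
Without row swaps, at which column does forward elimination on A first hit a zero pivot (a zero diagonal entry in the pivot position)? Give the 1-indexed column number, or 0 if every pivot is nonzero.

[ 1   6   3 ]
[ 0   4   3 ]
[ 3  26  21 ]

first zero-pivot column = 0

Naive forward elimination:
R3 <- R3 - (3)*R1:  [  0   8  12 ]
R3 <- R3 - (2)*R2:  [ 0  0  6 ]
All pivots nonzero; naive elimination completes without hitting a zero pivot.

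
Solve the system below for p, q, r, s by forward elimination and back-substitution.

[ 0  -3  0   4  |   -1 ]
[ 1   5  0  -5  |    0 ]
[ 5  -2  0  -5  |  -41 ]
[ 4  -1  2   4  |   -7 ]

(-5, 3, 4, 2)

Forward elimination on [A|b]:
R1 <-> R2   (pivot in column 1 was zero)
[ 1   5  0  -5    0 ]
[ 0  -3  0   4   -1 ]
[ 5  -2  0  -5  -41 ]
[ 4  -1  2   4   -7 ]
R3 <- R3 - (5)*R1:  [   0  -27    0   20  -41 ]
R4 <- R4 - (4)*R1:  [   0  -21    2   24   -7 ]
R3 <- R3 - (9)*R2:  [   0    0    0  -16  -32 ]
R4 <- R4 - (7)*R2:  [  0   0   2  -4   0 ]
R3 <-> R4   (pivot in column 3 was zero)
[ 1   5  0   -5    0 ]
[ 0  -3  0    4   -1 ]
[ 0   0  2   -4    0 ]
[ 0   0  0  -16  -32 ]
Row echelon form:
[ 1   5  0   -5  |    0 ]
[ 0  -3  0    4  |   -1 ]
[ 0   0  2   -4  |    0 ]
[ 0   0  0  -16  |  -32 ]
Back-substitution:
s = (-32) / -16 = 2
r = (0 - (-4)*(2)) / 2 = 4
q = (-1 - (4)*(2)) / -3 = 3
p = (0 - (5)*(3) - (-5)*(2)) / 1 = -5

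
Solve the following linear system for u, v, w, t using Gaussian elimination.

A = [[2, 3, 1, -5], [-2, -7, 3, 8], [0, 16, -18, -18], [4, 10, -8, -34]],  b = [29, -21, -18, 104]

Forward elimination on [A|b]:
R2 <- R2 - (-1)*R1:  [  0  -4   4   3   8 ]
R4 <- R4 - (2)*R1:  [   0    4  -10  -24   46 ]
R3 <- R3 - (-4)*R2:  [  0   0  -2  -6  14 ]
R4 <- R4 - (-1)*R2:  [   0    0   -6  -21   54 ]
R4 <- R4 - (3)*R3:  [  0   0   0  -3  12 ]
Row echelon form:
[ 2   3   1  -5  |  29 ]
[ 0  -4   4   3  |   8 ]
[ 0   0  -2  -6  |  14 ]
[ 0   0   0  -3  |  12 ]
Back-substitution:
t = (12) / -3 = -4
w = (14 - (-6)*(-4)) / -2 = 5
v = (8 - (4)*(5) - (3)*(-4)) / -4 = 0
u = (29 - (3)*(0) - (1)*(5) - (-5)*(-4)) / 2 = 2

(2, 0, 5, -4)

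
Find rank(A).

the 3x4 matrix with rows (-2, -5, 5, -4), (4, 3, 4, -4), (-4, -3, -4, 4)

Row reduction:
R2 <- R2 - (-2)*R1:  [   0   -7   14  -12 ]
R3 <- R3 - (2)*R1:  [   0    7  -14   12 ]
R3 <- R3 - (-1)*R2:  [ 0  0  0  0 ]
Row echelon form:
[ -2  -5   5   -4 ]
[  0  -7  14  -12 ]
[  0   0   0    0 ]
Nonzero rows / pivot columns: 2

rank(A) = 2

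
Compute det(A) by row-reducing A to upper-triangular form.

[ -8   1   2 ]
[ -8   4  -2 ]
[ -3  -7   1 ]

Forward elimination:
R2 <- R2 - (1)*R1:  [  0   3  -4 ]
R3 <- R3 - (3/8)*R1:  [     0  -59/8    1/4 ]
R3 <- R3 - (-59/24)*R2:  [       0        0  -115/12 ]
Upper-triangular form:
[ -8  1        2 ]
[  0  3       -4 ]
[  0  0  -115/12 ]
det(A) = (-1)^0 * (-8) * (3) * (-115/12) = 230  (0 row swaps -> sign +1)

det(A) = 230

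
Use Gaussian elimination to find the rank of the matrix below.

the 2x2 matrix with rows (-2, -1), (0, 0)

rank(A) = 1

Row reduction:
Row echelon form:
[ -2  -1 ]
[  0   0 ]
Nonzero rows / pivot columns: 1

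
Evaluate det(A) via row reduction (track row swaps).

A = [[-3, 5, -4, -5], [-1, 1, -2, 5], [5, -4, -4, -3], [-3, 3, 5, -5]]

Forward elimination:
R2 <- R2 - (1/3)*R1:  [    0  -2/3  -2/3  20/3 ]
R3 <- R3 - (-5/3)*R1:  [     0   13/3  -32/3  -34/3 ]
R4 <- R4 - (1)*R1:  [  0  -2   9   0 ]
R3 <- R3 - (-13/2)*R2:  [   0    0  -15   32 ]
R4 <- R4 - (3)*R2:  [   0    0   11  -20 ]
R4 <- R4 - (-11/15)*R3:  [     0      0      0  52/15 ]
Upper-triangular form:
[ -3     5    -4     -5 ]
[  0  -2/3  -2/3   20/3 ]
[  0     0   -15     32 ]
[  0     0     0  52/15 ]
det(A) = (-1)^0 * (-3) * (-2/3) * (-15) * (52/15) = -104  (0 row swaps -> sign +1)

det(A) = -104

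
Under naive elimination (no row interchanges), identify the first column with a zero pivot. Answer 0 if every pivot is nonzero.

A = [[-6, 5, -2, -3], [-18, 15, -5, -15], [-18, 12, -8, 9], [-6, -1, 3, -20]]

Naive forward elimination:
R2 <- R2 - (3)*R1:  [  0   0   1  -6 ]
R3 <- R3 - (3)*R1:  [  0  -3  -2  18 ]
R4 <- R4 - (1)*R1:  [   0   -6    5  -17 ]
Matrix at this point:
[ -6   5  -2   -3 ]
[  0   0   1   -6 ]
[  0  -3  -2   18 ]
[  0  -6   5  -17 ]
Pivot entry (2,2) is zero but row 3 has -3 in column 2 -> naive elimination stops; a row interchange (e.g. R2 <-> R3) would be required here.

first zero-pivot column = 2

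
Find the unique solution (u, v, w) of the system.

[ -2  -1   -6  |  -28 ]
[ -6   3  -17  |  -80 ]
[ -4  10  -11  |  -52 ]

Forward elimination on [A|b]:
R2 <- R2 - (3)*R1:  [ 0  6  1  4 ]
R3 <- R3 - (2)*R1:  [  0  12   1   4 ]
R3 <- R3 - (2)*R2:  [  0   0  -1  -4 ]
Row echelon form:
[ -2  -1  -6  |  -28 ]
[  0   6   1  |    4 ]
[  0   0  -1  |   -4 ]
Back-substitution:
w = (-4) / -1 = 4
v = (4 - (1)*(4)) / 6 = 0
u = (-28 - (-1)*(0) - (-6)*(4)) / -2 = 2

(2, 0, 4)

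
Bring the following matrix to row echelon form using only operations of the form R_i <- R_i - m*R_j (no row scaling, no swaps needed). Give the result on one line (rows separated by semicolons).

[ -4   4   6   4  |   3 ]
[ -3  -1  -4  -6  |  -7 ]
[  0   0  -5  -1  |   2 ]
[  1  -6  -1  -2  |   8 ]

Forward elimination:
R2 <- R2 - (3/4)*R1:  [     0     -4  -17/2     -9  -37/4 ]
R4 <- R4 - (-1/4)*R1:  [    0    -5   1/2    -1  35/4 ]
R4 <- R4 - (5/4)*R2:  [      0       0    89/8    41/4  325/16 ]
R4 <- R4 - (-89/40)*R3:  [       0        0        0   321/40  1981/80 ]
Row echelon form:
[ -4   4      6       4  |        3 ]
[  0  -4  -17/2      -9  |    -37/4 ]
[  0   0     -5      -1  |        2 ]
[  0   0      0  321/40  |  1981/80 ]

REF = [-4 4 6 4 3; 0 -4 -17/2 -9 -37/4; 0 0 -5 -1 2; 0 0 0 321/40 1981/80]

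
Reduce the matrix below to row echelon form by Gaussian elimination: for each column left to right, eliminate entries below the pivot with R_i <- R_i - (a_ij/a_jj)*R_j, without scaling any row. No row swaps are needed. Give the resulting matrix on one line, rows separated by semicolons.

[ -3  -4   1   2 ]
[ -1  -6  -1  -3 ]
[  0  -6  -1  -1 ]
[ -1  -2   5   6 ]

Forward elimination:
R2 <- R2 - (1/3)*R1:  [     0  -14/3   -4/3  -11/3 ]
R4 <- R4 - (1/3)*R1:  [    0  -2/3  14/3  16/3 ]
R3 <- R3 - (9/7)*R2:  [    0     0   5/7  26/7 ]
R4 <- R4 - (1/7)*R2:  [    0     0  34/7  41/7 ]
R4 <- R4 - (34/5)*R3:  [     0      0      0  -97/5 ]
Row echelon form:
[ -3     -4     1      2 ]
[  0  -14/3  -4/3  -11/3 ]
[  0      0   5/7   26/7 ]
[  0      0     0  -97/5 ]

REF = [-3 -4 1 2; 0 -14/3 -4/3 -11/3; 0 0 5/7 26/7; 0 0 0 -97/5]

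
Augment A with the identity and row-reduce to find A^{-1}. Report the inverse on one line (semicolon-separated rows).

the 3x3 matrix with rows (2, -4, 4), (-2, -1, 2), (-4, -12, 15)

inverse = [9/10 6/5 -2/5; 11/5 23/5 -6/5; 2 4 -1]

Gauss-Jordan on [A | I]:
R1 <- (1/2)*R1:  [   1   -2    2  |  1/2    0    0 ]
R2 <- R2 - (-2)*R1:  [  0  -5   6  |   1   1   0 ]
R3 <- R3 - (-4)*R1:  [   0  -20   23  |    2    0    1 ]
R2 <- (1/-5)*R2:  [    0     1  -6/5  |  -1/5  -1/5     0 ]
R1 <- R1 - (-2)*R2:  [    1     0  -2/5  |  1/10  -2/5     0 ]
R3 <- R3 - (-20)*R2:  [  0   0  -1  |  -2  -4   1 ]
R3 <- (1/-1)*R3:  [  0   0   1  |   2   4  -1 ]
R1 <- R1 - (-2/5)*R3:  [    1     0     0  |  9/10   6/5  -2/5 ]
R2 <- R2 - (-6/5)*R3:  [    0     1     0  |  11/5  23/5  -6/5 ]
Right block of [I | A^{-1}] is the inverse:
[ 9/10   6/5  -2/5 ]
[ 11/5  23/5  -6/5 ]
[    2     4    -1 ]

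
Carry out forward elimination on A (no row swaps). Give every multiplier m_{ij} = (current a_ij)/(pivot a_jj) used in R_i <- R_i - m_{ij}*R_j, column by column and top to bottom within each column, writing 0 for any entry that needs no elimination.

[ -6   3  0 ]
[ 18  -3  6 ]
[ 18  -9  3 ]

multipliers: -3, -3, 0

Forward elimination:
R2 <- R2 - (-3)*R1:  [ 0  6  6 ]
R3 <- R3 - (-3)*R1:  [ 0  0  3 ]
R3: entry in column 2 is already 0 -> m_{32} = 0 (no row operation needed)
Multipliers (in order of application): m_{21} = -3, m_{31} = -3, m_{32} = 0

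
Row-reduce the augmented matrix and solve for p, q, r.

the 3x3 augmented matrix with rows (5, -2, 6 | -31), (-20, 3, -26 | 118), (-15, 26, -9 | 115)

Forward elimination on [A|b]:
R2 <- R2 - (-4)*R1:  [  0  -5  -2  -6 ]
R3 <- R3 - (-3)*R1:  [  0  20   9  22 ]
R3 <- R3 - (-4)*R2:  [  0   0   1  -2 ]
Row echelon form:
[ 5  -2   6  |  -31 ]
[ 0  -5  -2  |   -6 ]
[ 0   0   1  |   -2 ]
Back-substitution:
r = (-2) / 1 = -2
q = (-6 - (-2)*(-2)) / -5 = 2
p = (-31 - (-2)*(2) - (6)*(-2)) / 5 = -3

(-3, 2, -2)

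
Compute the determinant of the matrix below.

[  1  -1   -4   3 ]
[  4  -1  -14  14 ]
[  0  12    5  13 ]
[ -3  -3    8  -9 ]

det(A) = -36

Forward elimination:
R2 <- R2 - (4)*R1:  [ 0  3  2  2 ]
R4 <- R4 - (-3)*R1:  [  0  -6  -4   0 ]
R3 <- R3 - (4)*R2:  [  0   0  -3   5 ]
R4 <- R4 - (-2)*R2:  [ 0  0  0  4 ]
Upper-triangular form:
[ 1  -1  -4  3 ]
[ 0   3   2  2 ]
[ 0   0  -3  5 ]
[ 0   0   0  4 ]
det(A) = (-1)^0 * (1) * (3) * (-3) * (4) = -36  (0 row swaps -> sign +1)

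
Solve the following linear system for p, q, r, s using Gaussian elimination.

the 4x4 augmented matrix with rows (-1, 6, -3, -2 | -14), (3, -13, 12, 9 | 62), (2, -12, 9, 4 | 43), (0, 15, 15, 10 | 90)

Forward elimination on [A|b]:
R2 <- R2 - (-3)*R1:  [  0   5   3   3  20 ]
R3 <- R3 - (-2)*R1:  [  0   0   3   0  15 ]
R4 <- R4 - (3)*R2:  [  0   0   6   1  30 ]
R4 <- R4 - (2)*R3:  [ 0  0  0  1  0 ]
Row echelon form:
[ -1  6  -3  -2  |  -14 ]
[  0  5   3   3  |   20 ]
[  0  0   3   0  |   15 ]
[  0  0   0   1  |    0 ]
Back-substitution:
s = (0) / 1 = 0
r = (15) / 3 = 5
q = (20 - (3)*(5) - (3)*(0)) / 5 = 1
p = (-14 - (6)*(1) - (-3)*(5) - (-2)*(0)) / -1 = 5

(5, 1, 5, 0)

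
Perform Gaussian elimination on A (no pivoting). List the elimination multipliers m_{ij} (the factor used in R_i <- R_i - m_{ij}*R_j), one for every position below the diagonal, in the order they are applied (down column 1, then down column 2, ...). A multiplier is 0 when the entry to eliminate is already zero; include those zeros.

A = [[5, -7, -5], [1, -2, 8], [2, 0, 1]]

multipliers: 1/5, 2/5, -14/3

Forward elimination:
R2 <- R2 - (1/5)*R1:  [    0  -3/5     9 ]
R3 <- R3 - (2/5)*R1:  [    0  14/5     3 ]
R3 <- R3 - (-14/3)*R2:  [  0   0  45 ]
Multipliers (in order of application): m_{21} = 1/5, m_{31} = 2/5, m_{32} = -14/3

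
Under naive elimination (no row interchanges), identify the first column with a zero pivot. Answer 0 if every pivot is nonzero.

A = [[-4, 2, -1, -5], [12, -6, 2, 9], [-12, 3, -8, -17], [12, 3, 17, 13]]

first zero-pivot column = 2

Naive forward elimination:
R2 <- R2 - (-3)*R1:  [  0   0  -1  -6 ]
R3 <- R3 - (3)*R1:  [  0  -3  -5  -2 ]
R4 <- R4 - (-3)*R1:  [  0   9  14  -2 ]
Matrix at this point:
[ -4   2  -1  -5 ]
[  0   0  -1  -6 ]
[  0  -3  -5  -2 ]
[  0   9  14  -2 ]
Pivot entry (2,2) is zero but row 3 has -3 in column 2 -> naive elimination stops; a row interchange (e.g. R2 <-> R3) would be required here.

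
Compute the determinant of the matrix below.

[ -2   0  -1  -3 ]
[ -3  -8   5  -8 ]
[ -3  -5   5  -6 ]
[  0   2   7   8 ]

Forward elimination:
R2 <- R2 - (3/2)*R1:  [    0    -8  13/2  -7/2 ]
R3 <- R3 - (3/2)*R1:  [    0    -5  13/2  -3/2 ]
R3 <- R3 - (5/8)*R2:  [     0      0  39/16  11/16 ]
R4 <- R4 - (-1/4)*R2:  [    0     0  69/8  57/8 ]
R4 <- R4 - (46/13)*R3:  [     0      0      0  61/13 ]
Upper-triangular form:
[ -2   0     -1     -3 ]
[  0  -8   13/2   -7/2 ]
[  0   0  39/16  11/16 ]
[  0   0      0  61/13 ]
det(A) = (-1)^0 * (-2) * (-8) * (39/16) * (61/13) = 183  (0 row swaps -> sign +1)

det(A) = 183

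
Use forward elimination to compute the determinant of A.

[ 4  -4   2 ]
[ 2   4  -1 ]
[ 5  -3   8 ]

Forward elimination:
R2 <- R2 - (1/2)*R1:  [  0   6  -2 ]
R3 <- R3 - (5/4)*R1:  [    0     2  11/2 ]
R3 <- R3 - (1/3)*R2:  [    0     0  37/6 ]
Upper-triangular form:
[ 4  -4     2 ]
[ 0   6    -2 ]
[ 0   0  37/6 ]
det(A) = (-1)^0 * (4) * (6) * (37/6) = 148  (0 row swaps -> sign +1)

det(A) = 148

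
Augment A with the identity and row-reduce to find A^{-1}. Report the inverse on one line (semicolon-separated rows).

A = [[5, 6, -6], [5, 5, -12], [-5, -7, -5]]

inverse = [-109/25 72/25 -42/25; 17/5 -11/5 6/5; -2/5 1/5 -1/5]

Gauss-Jordan on [A | I]:
R1 <- (1/5)*R1:  [    1   6/5  -6/5  |   1/5     0     0 ]
R2 <- R2 - (5)*R1:  [  0  -1  -6  |  -1   1   0 ]
R3 <- R3 - (-5)*R1:  [   0   -1  -11  |    1    0    1 ]
R2 <- (1/-1)*R2:  [  0   1   6  |   1  -1   0 ]
R1 <- R1 - (6/5)*R2:  [     1      0  -42/5  |     -1    6/5      0 ]
R3 <- R3 - (-1)*R2:  [  0   0  -5  |   2  -1   1 ]
R3 <- (1/-5)*R3:  [    0     0     1  |  -2/5   1/5  -1/5 ]
R1 <- R1 - (-42/5)*R3:  [       1        0        0  |  -109/25    72/25   -42/25 ]
R2 <- R2 - (6)*R3:  [     0      1      0  |   17/5  -11/5    6/5 ]
Right block of [I | A^{-1}] is the inverse:
[ -109/25  72/25  -42/25 ]
[    17/5  -11/5     6/5 ]
[    -2/5    1/5    -1/5 ]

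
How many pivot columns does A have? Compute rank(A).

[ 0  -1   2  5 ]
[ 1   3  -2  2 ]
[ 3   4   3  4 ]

Row reduction:
R1 <-> R2   (pivot in column 1 was zero)
[ 1   3  -2  2 ]
[ 0  -1   2  5 ]
[ 3   4   3  4 ]
R3 <- R3 - (3)*R1:  [  0  -5   9  -2 ]
R3 <- R3 - (5)*R2:  [   0    0   -1  -27 ]
Row echelon form:
[ 1   3  -2    2 ]
[ 0  -1   2    5 ]
[ 0   0  -1  -27 ]
Nonzero rows / pivot columns: 3

rank(A) = 3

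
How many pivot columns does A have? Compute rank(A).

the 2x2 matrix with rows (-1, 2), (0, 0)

Row reduction:
Row echelon form:
[ -1  2 ]
[  0  0 ]
Nonzero rows / pivot columns: 1

rank(A) = 1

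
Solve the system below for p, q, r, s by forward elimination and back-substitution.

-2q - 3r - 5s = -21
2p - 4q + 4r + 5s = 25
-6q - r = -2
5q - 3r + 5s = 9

(1, 0, 2, 3)

Forward elimination on [A|b]:
R1 <-> R2   (pivot in column 1 was zero)
[ 2  -4   4   5   25 ]
[ 0  -2  -3  -5  -21 ]
[ 0  -6  -1   0   -2 ]
[ 0   5  -3   5    9 ]
R3 <- R3 - (3)*R2:  [  0   0   8  15  61 ]
R4 <- R4 - (-5/2)*R2:  [     0      0  -21/2  -15/2  -87/2 ]
R4 <- R4 - (-21/16)*R3:  [      0       0       0  195/16  585/16 ]
Row echelon form:
[ 2  -4   4       5  |      25 ]
[ 0  -2  -3      -5  |     -21 ]
[ 0   0   8      15  |      61 ]
[ 0   0   0  195/16  |  585/16 ]
Back-substitution:
s = (585/16) / (195/16) = 3
r = (61 - (15)*(3)) / 8 = 2
q = (-21 - (-3)*(2) - (-5)*(3)) / -2 = 0
p = (25 - (-4)*(0) - (4)*(2) - (5)*(3)) / 2 = 1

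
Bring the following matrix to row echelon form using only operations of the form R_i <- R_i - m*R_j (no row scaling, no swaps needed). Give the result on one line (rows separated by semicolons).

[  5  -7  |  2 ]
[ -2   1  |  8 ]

Forward elimination:
R2 <- R2 - (-2/5)*R1:  [    0  -9/5  44/5 ]
Row echelon form:
[ 5    -7  |     2 ]
[ 0  -9/5  |  44/5 ]

REF = [5 -7 2; 0 -9/5 44/5]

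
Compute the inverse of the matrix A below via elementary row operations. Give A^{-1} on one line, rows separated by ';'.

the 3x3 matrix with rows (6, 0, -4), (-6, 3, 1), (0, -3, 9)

inverse = [5/18 1/9 1/9; 1/2 1/2 1/6; 1/6 1/6 1/6]

Gauss-Jordan on [A | I]:
R1 <- (1/6)*R1:  [    1     0  -2/3  |   1/6     0     0 ]
R2 <- R2 - (-6)*R1:  [  0   3  -3  |   1   1   0 ]
R2 <- (1/3)*R2:  [   0    1   -1  |  1/3  1/3    0 ]
R3 <- R3 - (-3)*R2:  [ 0  0  6  |  1  1  1 ]
R3 <- (1/6)*R3:  [   0    0    1  |  1/6  1/6  1/6 ]
R1 <- R1 - (-2/3)*R3:  [    1     0     0  |  5/18   1/9   1/9 ]
R2 <- R2 - (-1)*R3:  [   0    1    0  |  1/2  1/2  1/6 ]
Right block of [I | A^{-1}] is the inverse:
[ 5/18  1/9  1/9 ]
[  1/2  1/2  1/6 ]
[  1/6  1/6  1/6 ]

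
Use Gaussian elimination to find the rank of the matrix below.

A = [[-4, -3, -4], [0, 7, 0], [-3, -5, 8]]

rank(A) = 3

Row reduction:
R3 <- R3 - (3/4)*R1:  [     0  -11/4     11 ]
R3 <- R3 - (-11/28)*R2:  [  0   0  11 ]
Row echelon form:
[ -4  -3  -4 ]
[  0   7   0 ]
[  0   0  11 ]
Nonzero rows / pivot columns: 3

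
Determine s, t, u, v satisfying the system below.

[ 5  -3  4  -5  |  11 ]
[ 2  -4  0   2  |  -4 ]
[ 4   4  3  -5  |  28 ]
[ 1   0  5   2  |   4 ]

Forward elimination on [A|b]:
R2 <- R2 - (2/5)*R1:  [     0  -14/5   -8/5      4  -42/5 ]
R3 <- R3 - (4/5)*R1:  [    0  32/5  -1/5    -1  96/5 ]
R4 <- R4 - (1/5)*R1:  [    0   3/5  21/5     3   9/5 ]
R3 <- R3 - (-16/7)*R2:  [     0      0  -27/7   57/7      0 ]
R4 <- R4 - (-3/14)*R2:  [    0     0  27/7  27/7     0 ]
R4 <- R4 - (-1)*R3:  [  0   0   0  12   0 ]
Row echelon form:
[ 5     -3      4    -5  |     11 ]
[ 0  -14/5   -8/5     4  |  -42/5 ]
[ 0      0  -27/7  57/7  |      0 ]
[ 0      0      0    12  |      0 ]
Back-substitution:
v = (0) / 12 = 0
u = (0 - (57/7)*(0)) / (-27/7) = 0
t = (-42/5 - (-8/5)*(0) - (4)*(0)) / (-14/5) = 3
s = (11 - (-3)*(3) - (4)*(0) - (-5)*(0)) / 5 = 4

(4, 3, 0, 0)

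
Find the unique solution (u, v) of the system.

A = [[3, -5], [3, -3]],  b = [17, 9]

(-1, -4)

Forward elimination on [A|b]:
R2 <- R2 - (1)*R1:  [  0   2  -8 ]
Row echelon form:
[ 3  -5  |  17 ]
[ 0   2  |  -8 ]
Back-substitution:
v = (-8) / 2 = -4
u = (17 - (-5)*(-4)) / 3 = -1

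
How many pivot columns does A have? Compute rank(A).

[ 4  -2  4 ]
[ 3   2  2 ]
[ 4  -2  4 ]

Row reduction:
R2 <- R2 - (3/4)*R1:  [   0  7/2   -1 ]
R3 <- R3 - (1)*R1:  [ 0  0  0 ]
Row echelon form:
[ 4   -2   4 ]
[ 0  7/2  -1 ]
[ 0    0   0 ]
Nonzero rows / pivot columns: 2

rank(A) = 2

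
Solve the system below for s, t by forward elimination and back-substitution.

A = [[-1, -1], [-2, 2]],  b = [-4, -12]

(5, -1)

Forward elimination on [A|b]:
R2 <- R2 - (2)*R1:  [  0   4  -4 ]
Row echelon form:
[ -1  -1  |  -4 ]
[  0   4  |  -4 ]
Back-substitution:
t = (-4) / 4 = -1
s = (-4 - (-1)*(-1)) / -1 = 5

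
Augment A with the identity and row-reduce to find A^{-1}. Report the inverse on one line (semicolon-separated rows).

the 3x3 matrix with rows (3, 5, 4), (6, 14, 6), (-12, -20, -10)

Gauss-Jordan on [A | I]:
R1 <- (1/3)*R1:  [   1  5/3  4/3  |  1/3    0    0 ]
R2 <- R2 - (6)*R1:  [  0   4  -2  |  -2   1   0 ]
R3 <- R3 - (-12)*R1:  [ 0  0  6  |  4  0  1 ]
R2 <- (1/4)*R2:  [    0     1  -1/2  |  -1/2   1/4     0 ]
R1 <- R1 - (5/3)*R2:  [     1      0   13/6  |    7/6  -5/12      0 ]
R3 <- (1/6)*R3:  [   0    0    1  |  2/3    0  1/6 ]
R1 <- R1 - (13/6)*R3:  [      1       0       0  |   -5/18   -5/12  -13/36 ]
R2 <- R2 - (-1/2)*R3:  [    0     1     0  |  -1/6   1/4  1/12 ]
Right block of [I | A^{-1}] is the inverse:
[ -5/18  -5/12  -13/36 ]
[  -1/6    1/4    1/12 ]
[   2/3      0     1/6 ]

inverse = [-5/18 -5/12 -13/36; -1/6 1/4 1/12; 2/3 0 1/6]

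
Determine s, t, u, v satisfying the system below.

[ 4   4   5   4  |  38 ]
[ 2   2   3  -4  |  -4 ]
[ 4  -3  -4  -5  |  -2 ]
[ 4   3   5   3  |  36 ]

Forward elimination on [A|b]:
R2 <- R2 - (1/2)*R1:  [   0    0  1/2   -6  -23 ]
R3 <- R3 - (1)*R1:  [   0   -7   -9   -9  -40 ]
R4 <- R4 - (1)*R1:  [  0  -1   0  -1  -2 ]
R2 <-> R3   (pivot in column 2 was zero)
[ 4   4    5   4   38 ]
[ 0  -7   -9  -9  -40 ]
[ 0   0  1/2  -6  -23 ]
[ 0  -1    0  -1   -2 ]
R4 <- R4 - (1/7)*R2:  [    0     0   9/7   2/7  26/7 ]
R4 <- R4 - (18/7)*R3:  [     0      0      0  110/7  440/7 ]
Row echelon form:
[ 4   4    5      4  |     38 ]
[ 0  -7   -9     -9  |    -40 ]
[ 0   0  1/2     -6  |    -23 ]
[ 0   0    0  110/7  |  440/7 ]
Back-substitution:
v = (440/7) / (110/7) = 4
u = (-23 - (-6)*(4)) / (1/2) = 2
t = (-40 - (-9)*(2) - (-9)*(4)) / -7 = -2
s = (38 - (4)*(-2) - (5)*(2) - (4)*(4)) / 4 = 5

(5, -2, 2, 4)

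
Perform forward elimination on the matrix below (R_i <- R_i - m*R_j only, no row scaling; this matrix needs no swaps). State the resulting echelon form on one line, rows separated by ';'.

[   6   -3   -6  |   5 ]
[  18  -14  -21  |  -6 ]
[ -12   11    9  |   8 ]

REF = [6 -3 -6 5; 0 -5 -3 -21; 0 0 -6 -3]

Forward elimination:
R2 <- R2 - (3)*R1:  [   0   -5   -3  -21 ]
R3 <- R3 - (-2)*R1:  [  0   5  -3  18 ]
R3 <- R3 - (-1)*R2:  [  0   0  -6  -3 ]
Row echelon form:
[ 6  -3  -6  |    5 ]
[ 0  -5  -3  |  -21 ]
[ 0   0  -6  |   -3 ]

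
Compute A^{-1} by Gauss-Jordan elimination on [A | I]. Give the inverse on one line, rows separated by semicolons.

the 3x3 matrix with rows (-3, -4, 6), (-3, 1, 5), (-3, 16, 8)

inverse = [4/5 -64/45 13/45; -1/10 1/15 1/30; 1/2 -2/3 1/6]

Gauss-Jordan on [A | I]:
R1 <- (1/-3)*R1:  [    1   4/3    -2  |  -1/3     0     0 ]
R2 <- R2 - (-3)*R1:  [  0   5  -1  |  -1   1   0 ]
R3 <- R3 - (-3)*R1:  [  0  20   2  |  -1   0   1 ]
R2 <- (1/5)*R2:  [    0     1  -1/5  |  -1/5   1/5     0 ]
R1 <- R1 - (4/3)*R2:  [      1       0  -26/15  |   -1/15   -4/15       0 ]
R3 <- R3 - (20)*R2:  [  0   0   6  |   3  -4   1 ]
R3 <- (1/6)*R3:  [    0     0     1  |   1/2  -2/3   1/6 ]
R1 <- R1 - (-26/15)*R3:  [      1       0       0  |     4/5  -64/45   13/45 ]
R2 <- R2 - (-1/5)*R3:  [     0      1      0  |  -1/10   1/15   1/30 ]
Right block of [I | A^{-1}] is the inverse:
[   4/5  -64/45  13/45 ]
[ -1/10    1/15   1/30 ]
[   1/2    -2/3    1/6 ]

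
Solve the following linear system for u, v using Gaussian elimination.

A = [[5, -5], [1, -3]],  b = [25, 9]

(3, -2)

Forward elimination on [A|b]:
R2 <- R2 - (1/5)*R1:  [  0  -2   4 ]
Row echelon form:
[ 5  -5  |  25 ]
[ 0  -2  |   4 ]
Back-substitution:
v = (4) / -2 = -2
u = (25 - (-5)*(-2)) / 5 = 3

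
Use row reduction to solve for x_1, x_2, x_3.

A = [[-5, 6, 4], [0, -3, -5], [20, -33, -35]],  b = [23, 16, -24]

Forward elimination on [A|b]:
R3 <- R3 - (-4)*R1:  [   0   -9  -19   68 ]
R3 <- R3 - (3)*R2:  [  0   0  -4  20 ]
Row echelon form:
[ -5   6   4  |  23 ]
[  0  -3  -5  |  16 ]
[  0   0  -4  |  20 ]
Back-substitution:
x_3 = (20) / -4 = -5
x_2 = (16 - (-5)*(-5)) / -3 = 3
x_1 = (23 - (6)*(3) - (4)*(-5)) / -5 = -5

(-5, 3, -5)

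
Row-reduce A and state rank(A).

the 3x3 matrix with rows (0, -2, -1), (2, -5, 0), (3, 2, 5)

Row reduction:
R1 <-> R2   (pivot in column 1 was zero)
[ 2  -5   0 ]
[ 0  -2  -1 ]
[ 3   2   5 ]
R3 <- R3 - (3/2)*R1:  [    0  19/2     5 ]
R3 <- R3 - (-19/4)*R2:  [   0    0  1/4 ]
Row echelon form:
[ 2  -5    0 ]
[ 0  -2   -1 ]
[ 0   0  1/4 ]
Nonzero rows / pivot columns: 3

rank(A) = 3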